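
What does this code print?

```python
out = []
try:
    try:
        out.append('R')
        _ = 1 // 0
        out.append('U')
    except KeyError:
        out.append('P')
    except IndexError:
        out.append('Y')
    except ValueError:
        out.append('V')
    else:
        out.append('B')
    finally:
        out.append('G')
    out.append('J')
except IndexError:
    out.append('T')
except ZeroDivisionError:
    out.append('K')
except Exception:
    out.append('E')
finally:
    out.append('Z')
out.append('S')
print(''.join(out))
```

Execution trace: 'R' (inner try body) → 'G' (inner finally) → 'K' (except ZeroDivisionError) → 'Z' (finally) → 'S' (after the try/except). Output: RGKZS

Answer: RGKZS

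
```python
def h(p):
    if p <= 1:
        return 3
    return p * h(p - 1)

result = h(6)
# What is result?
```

h(6) = 6 * 5 * 4 * 3 * 2 * 3 = 2160

Answer: 2160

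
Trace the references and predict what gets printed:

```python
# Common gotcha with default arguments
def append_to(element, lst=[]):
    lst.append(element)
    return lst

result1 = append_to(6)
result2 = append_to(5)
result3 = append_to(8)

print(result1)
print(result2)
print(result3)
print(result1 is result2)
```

Key concept: mutable default argument gotcha.
Step by step:
`result1 = append_to(6)` → result1 = [6]
`result2 = append_to(5)` → result1 = [6, 5] (same object as result2); result2 = [6, 5] (same object as result1)
`result3 = append_to(8)` → result1 = [6, 5, 8] (same object as result2, result3); result2 = [6, 5, 8] (same object as result1, result3); result3 = [6, 5, 8] (same object as result1, result2)
`print(result1)` → prints [6, 5, 8]
`print(result2)` → prints [6, 5, 8]
`print(result3)` → prints [6, 5, 8]
`print(result1 is result2)` → prints True

Answer:
[6, 5, 8]
[6, 5, 8]
[6, 5, 8]
True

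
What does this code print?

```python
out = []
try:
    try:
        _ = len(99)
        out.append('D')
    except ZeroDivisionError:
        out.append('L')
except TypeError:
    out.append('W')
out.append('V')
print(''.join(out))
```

Execution trace: 'W' (outer except TypeError) → 'V' (after the try/except). Output: WV

Answer: WV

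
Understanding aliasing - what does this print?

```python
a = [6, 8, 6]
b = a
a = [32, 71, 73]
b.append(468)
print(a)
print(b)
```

Key concept: rebinding vs mutation: a is rebound to a new list, b still points at the original.
Step by step:
`a = [6, 8, 6]` → a = [6, 8, 6]
`b = a` → b = [6, 8, 6] (same object as a)
`a = [32, 71, 73]` → a = [32, 71, 73]
`b.append(468)` → b = [6, 8, 6, 468]
`print(a)` → prints [32, 71, 73]
`print(b)` → prints [6, 8, 6, 468]

Answer:
[32, 71, 73]
[6, 8, 6, 468]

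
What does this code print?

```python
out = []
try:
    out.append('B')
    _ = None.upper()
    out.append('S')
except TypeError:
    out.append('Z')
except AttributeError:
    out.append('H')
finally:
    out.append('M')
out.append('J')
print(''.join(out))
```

Execution trace: 'B' (try body) → 'H' (except AttributeError) → 'M' (finally) → 'J' (after the try/except). Output: BHMJ

Answer: BHMJ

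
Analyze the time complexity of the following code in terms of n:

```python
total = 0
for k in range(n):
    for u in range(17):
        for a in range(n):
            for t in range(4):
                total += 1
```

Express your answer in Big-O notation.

Each loop level contributes: n × 1 × n × 1. Multiplying the contributions gives O(n^2).

Answer: O(n^2)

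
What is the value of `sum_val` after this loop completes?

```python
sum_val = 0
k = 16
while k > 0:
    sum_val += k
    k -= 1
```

Sum 16 down to 1
`sum_val` takes the values: 0 → 16 → 31 → 45 → 58 → 70 → 81 → 91 → 100 → 108 → 115 → 121 → 126 → 130 → 133 → 135 → 136

Answer: 136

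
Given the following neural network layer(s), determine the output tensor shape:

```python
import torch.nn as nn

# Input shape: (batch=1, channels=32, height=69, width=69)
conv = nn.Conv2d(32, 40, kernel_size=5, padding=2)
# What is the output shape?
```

Input: (1, 32, 69, 69) -> Output: (1, 40, 69, 69)

Answer: (1, 40, 69, 69)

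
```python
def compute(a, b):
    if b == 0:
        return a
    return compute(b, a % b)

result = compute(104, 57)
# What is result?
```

compute(104, 57) -> compute(57, 47) -> compute(47, 10) -> compute(10, 7) -> compute(7, 3) -> compute(3, 1) -> compute(1, 0) -> 1

Answer: 1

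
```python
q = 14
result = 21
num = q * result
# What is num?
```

Trace:
`q = 14` → q = 14
`result = 21` → result = 21
`num = q * result` → num = 294
So num = 294

Answer: 294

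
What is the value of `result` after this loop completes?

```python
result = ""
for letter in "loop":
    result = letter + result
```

Reverse 'loop'
`result` takes the values: "" → "l" → "ol" → "ool" → "pool"

Answer: "pool"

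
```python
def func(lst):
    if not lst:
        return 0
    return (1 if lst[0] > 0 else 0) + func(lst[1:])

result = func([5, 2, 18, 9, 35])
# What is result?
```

Count of positive elements in [5, 2, 18, 9, 35] = 5

Answer: 5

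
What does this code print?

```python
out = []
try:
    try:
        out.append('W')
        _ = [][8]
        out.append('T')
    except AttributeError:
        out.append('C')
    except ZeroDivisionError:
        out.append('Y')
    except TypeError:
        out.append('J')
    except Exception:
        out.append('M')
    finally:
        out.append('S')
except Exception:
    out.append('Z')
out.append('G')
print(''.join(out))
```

Execution trace: 'W' (inner try body) → 'M' (inner except Exception) → 'S' (inner finally) → 'G' (after the try/except). Output: WMSG

Answer: WMSG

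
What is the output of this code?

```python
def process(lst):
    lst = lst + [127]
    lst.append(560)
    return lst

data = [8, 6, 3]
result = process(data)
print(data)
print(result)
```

Key concept: rebinding parameter vs mutation.
Step by step:
`data = [8, 6, 3]` → data = [8, 6, 3]
`result = process(data)` → result = [8, 6, 3, 127, 560]
`print(data)` → prints [8, 6, 3]
`print(result)` → prints [8, 6, 3, 127, 560]

Answer:
[8, 6, 3]
[8, 6, 3, 127, 560]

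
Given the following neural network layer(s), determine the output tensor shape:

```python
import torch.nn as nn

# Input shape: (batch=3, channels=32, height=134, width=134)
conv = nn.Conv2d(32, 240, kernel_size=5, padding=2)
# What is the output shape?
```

Input: (3, 32, 134, 134) -> Output: (3, 240, 134, 134)

Answer: (3, 240, 134, 134)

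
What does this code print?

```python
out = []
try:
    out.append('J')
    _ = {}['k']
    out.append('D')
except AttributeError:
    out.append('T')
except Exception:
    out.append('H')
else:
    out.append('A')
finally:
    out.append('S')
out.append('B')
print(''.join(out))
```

Execution trace: 'J' (try body) → 'H' (except Exception) → 'S' (finally) → 'B' (after the try/except). Output: JHSB

Answer: JHSB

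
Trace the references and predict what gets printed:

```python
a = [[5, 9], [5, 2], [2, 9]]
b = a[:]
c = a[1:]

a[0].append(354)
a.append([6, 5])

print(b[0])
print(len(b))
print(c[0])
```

Key concept: slice with nested mutation.
Step by step:
`a = [[5, 9], [5, 2], [2, 9]]` → a = [[5, 9], [5, 2], [2, 9]]
`b = a[:]` → b = [[5, 9], [5, 2], [2, 9]]
`c = a[1:]` → c = [[5, 2], [2, 9]]
`a[0].append(354)` → a = [[5, 9, 354], [5, 2], [2, 9]]; b = [[5, 9, 354], [5, 2], [2, 9]]
`a.append([6, 5])` → a = [[5, 9, 354], [5, 2], [2, 9], [6, 5]]
`print(b[0])` → prints [5, 9, 354]
`print(len(b))` → prints 3
`print(c[0])` → prints [5, 2]

Answer:
[5, 9, 354]
3
[5, 2]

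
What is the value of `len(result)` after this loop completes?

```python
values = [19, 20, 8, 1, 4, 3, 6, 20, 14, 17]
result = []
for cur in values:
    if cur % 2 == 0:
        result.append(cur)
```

Count even numbers in [19, 20, 8, 1, 4, 3, 6, 20, 14, 17]
`result` takes the values: [] → [20] → [20, 8] → [20, 8, 4] → [20, 8, 4, 6] → [20, 8, 4, 6, 20] → [20, 8, 4, 6, 20, 14]
So `len(result)` = 6

Answer: 6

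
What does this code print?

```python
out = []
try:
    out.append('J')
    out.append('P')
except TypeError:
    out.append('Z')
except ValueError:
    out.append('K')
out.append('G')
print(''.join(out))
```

Execution trace: 'J' (try body) → 'P' (try body, no exception) → 'G' (after the try/except). Output: JPG

Answer: JPG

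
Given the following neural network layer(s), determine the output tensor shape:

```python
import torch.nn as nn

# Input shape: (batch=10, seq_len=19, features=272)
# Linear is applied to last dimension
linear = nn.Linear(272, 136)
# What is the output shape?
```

Input: (10, 19, 272) -> Output: (10, 19, 136)

Answer: (10, 19, 136)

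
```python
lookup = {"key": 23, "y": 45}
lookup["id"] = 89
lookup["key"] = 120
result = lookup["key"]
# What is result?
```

Trace:
`lookup = {"key": 23, "y": 45}` → lookup = {'key': 23, 'y': 45}
`lookup["id"] = 89` → lookup = {'key': 23, 'y': 45, 'id': 89}
`lookup["key"] = 120` → lookup = {'key': 120, 'y': 45, 'id': 89}
`result = lookup["key"]` → result = 120
So result = 120

Answer: 120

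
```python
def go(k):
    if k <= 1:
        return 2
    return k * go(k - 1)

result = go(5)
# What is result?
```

go(5) = 5 * 4 * 3 * 2 * 2 = 240

Answer: 240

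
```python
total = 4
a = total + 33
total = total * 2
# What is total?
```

Trace:
`total = 4` → total = 4
`a = total + 33` → a = 37
`total = total * 2` → total = 8
So total = 8

Answer: 8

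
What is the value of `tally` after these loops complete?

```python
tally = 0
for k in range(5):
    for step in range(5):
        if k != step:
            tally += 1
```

5² - 5 (exclude diagonal)
`tally` takes the values: 0 → 1 → 2 → 3 → 4 → 5 → 6 → 7 → 8 → 9 → 10 → 11 → 12 → 13 → 14 → 15 → 16 → 17 → 18 → 19 → 20

Answer: 20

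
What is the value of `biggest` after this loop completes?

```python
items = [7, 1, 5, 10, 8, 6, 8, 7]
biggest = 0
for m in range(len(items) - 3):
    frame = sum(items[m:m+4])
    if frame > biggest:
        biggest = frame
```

Max sum of 4-element window in [7, 1, 5, 10, 8, 6, 8, 7]
`biggest` takes the values: 0 → 23 → 24 → 29 → 32

Answer: 32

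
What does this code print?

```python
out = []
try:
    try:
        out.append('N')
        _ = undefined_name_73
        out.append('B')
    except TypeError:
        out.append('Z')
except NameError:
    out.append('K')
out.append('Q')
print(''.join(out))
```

Execution trace: 'N' (inner try body) → 'K' (outer except NameError) → 'Q' (after the try/except). Output: NKQ

Answer: NKQ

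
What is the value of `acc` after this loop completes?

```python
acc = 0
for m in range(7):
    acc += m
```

Sum of 0 to 6 = 21
`acc` takes the values: 0 → 1 → 3 → 6 → 10 → 15 → 21

Answer: 21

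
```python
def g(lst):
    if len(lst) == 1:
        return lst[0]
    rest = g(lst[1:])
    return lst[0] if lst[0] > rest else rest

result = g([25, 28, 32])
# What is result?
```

Recursive max over [25, 28, 32] = 32

Answer: 32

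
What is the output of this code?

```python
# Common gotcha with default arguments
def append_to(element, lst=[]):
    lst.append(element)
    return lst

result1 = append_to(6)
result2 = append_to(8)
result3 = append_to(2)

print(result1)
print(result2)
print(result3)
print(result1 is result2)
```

Key concept: mutable default argument gotcha.
Step by step:
`result1 = append_to(6)` → result1 = [6]
`result2 = append_to(8)` → result1 = [6, 8] (same object as result2); result2 = [6, 8] (same object as result1)
`result3 = append_to(2)` → result1 = [6, 8, 2] (same object as result2, result3); result2 = [6, 8, 2] (same object as result1, result3); result3 = [6, 8, 2] (same object as result1, result2)
`print(result1)` → prints [6, 8, 2]
`print(result2)` → prints [6, 8, 2]
`print(result3)` → prints [6, 8, 2]
`print(result1 is result2)` → prints True

Answer:
[6, 8, 2]
[6, 8, 2]
[6, 8, 2]
True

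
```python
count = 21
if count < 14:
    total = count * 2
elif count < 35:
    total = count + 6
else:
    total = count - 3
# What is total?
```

Trace:
`count = 21` → count = 21
`if count < 14: ...` → count < 14 is False, count < 35 is True → total = 27
So total = 27

Answer: 27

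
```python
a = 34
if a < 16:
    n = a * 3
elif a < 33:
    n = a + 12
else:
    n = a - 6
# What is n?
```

Trace:
`a = 34` → a = 34
`if a < 16: ...` → a < 16 is False, a < 33 is False, take else branch → n = 28
So n = 28

Answer: 28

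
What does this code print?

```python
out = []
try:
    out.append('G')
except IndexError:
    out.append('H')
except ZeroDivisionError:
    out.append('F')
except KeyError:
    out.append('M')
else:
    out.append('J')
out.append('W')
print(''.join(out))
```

Execution trace: 'G' (try body, no exception) → 'J' (else) → 'W' (after the try/except). Output: GJW

Answer: GJW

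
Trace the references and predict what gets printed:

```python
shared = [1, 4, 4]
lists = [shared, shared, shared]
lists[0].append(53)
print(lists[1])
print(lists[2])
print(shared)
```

Key concept: list of same reference.
Step by step:
`shared = [1, 4, 4]` → shared = [1, 4, 4]
`lists = [shared, shared, shared]` → lists = [[1, 4, 4], [1, 4, 4], [1, 4, 4]]
`lists[0].append(53)` → shared = [1, 4, 4, 53]; lists = [[1, 4, 4, 53], [1, 4, 4, 53], [1, 4, 4, 53]]
`print(lists[1])` → prints [1, 4, 4, 53]
`print(lists[2])` → prints [1, 4, 4, 53]
`print(shared)` → prints [1, 4, 4, 53]

Answer:
[1, 4, 4, 53]
[1, 4, 4, 53]
[1, 4, 4, 53]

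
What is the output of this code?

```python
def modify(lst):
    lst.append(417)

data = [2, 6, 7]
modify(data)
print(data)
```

Key concept: function modifies passed list.
Step by step:
`data = [2, 6, 7]` → data = [2, 6, 7]
`modify(data)` → data = [2, 6, 7, 417]
`print(data)` → prints [2, 6, 7, 417]

Answer: [2, 6, 7, 417]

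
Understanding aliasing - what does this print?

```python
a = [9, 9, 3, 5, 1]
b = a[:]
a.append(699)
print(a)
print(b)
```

Key concept: slice [:] creates copy.
Step by step:
`a = [9, 9, 3, 5, 1]` → a = [9, 9, 3, 5, 1]
`b = a[:]` → b = [9, 9, 3, 5, 1]
`a.append(699)` → a = [9, 9, 3, 5, 1, 699]
`print(a)` → prints [9, 9, 3, 5, 1, 699]
`print(b)` → prints [9, 9, 3, 5, 1]

Answer:
[9, 9, 3, 5, 1, 699]
[9, 9, 3, 5, 1]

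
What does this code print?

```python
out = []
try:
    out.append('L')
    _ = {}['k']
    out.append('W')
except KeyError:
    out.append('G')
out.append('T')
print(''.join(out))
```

Execution trace: 'L' (try body) → 'G' (except KeyError) → 'T' (after the try/except). Output: LGT

Answer: LGT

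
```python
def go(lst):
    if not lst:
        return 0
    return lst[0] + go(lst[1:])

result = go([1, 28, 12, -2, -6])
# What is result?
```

1 + 28 + 12 + (-2) + (-6) + 0 = 33

Answer: 33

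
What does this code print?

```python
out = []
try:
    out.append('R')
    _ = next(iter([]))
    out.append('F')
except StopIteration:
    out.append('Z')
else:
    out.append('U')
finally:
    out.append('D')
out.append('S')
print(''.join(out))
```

Execution trace: 'R' (try body) → 'Z' (except StopIteration) → 'D' (finally) → 'S' (after the try/except). Output: RZDS

Answer: RZDS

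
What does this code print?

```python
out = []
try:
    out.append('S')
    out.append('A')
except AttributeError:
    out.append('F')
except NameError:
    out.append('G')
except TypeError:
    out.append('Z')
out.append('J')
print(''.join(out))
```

Execution trace: 'S' (try body) → 'A' (try body, no exception) → 'J' (after the try/except). Output: SAJ

Answer: SAJ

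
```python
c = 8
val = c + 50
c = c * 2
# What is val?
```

Trace:
`c = 8` → c = 8
`val = c + 50` → val = 58
`c = c * 2` → c = 16
So val = 58

Answer: 58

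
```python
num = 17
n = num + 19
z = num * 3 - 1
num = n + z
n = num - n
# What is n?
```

Trace:
`num = 17` → num = 17
`n = num + 19` → n = 36
`z = num * 3 - 1` → z = 50
`num = n + z` → num = 86
`n = num - n` → n = 50
So n = 50

Answer: 50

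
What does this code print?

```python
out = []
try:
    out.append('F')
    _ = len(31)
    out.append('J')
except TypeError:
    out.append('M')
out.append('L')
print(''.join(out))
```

Execution trace: 'F' (try body) → 'M' (except TypeError) → 'L' (after the try/except). Output: FML

Answer: FML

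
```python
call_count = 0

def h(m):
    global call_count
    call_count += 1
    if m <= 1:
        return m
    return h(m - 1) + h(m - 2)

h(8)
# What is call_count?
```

Calls(m) = 1 + Calls(m-1) + Calls(m-2); Calls(0)=Calls(1)=1. For m=8 this gives 67.

Answer: 67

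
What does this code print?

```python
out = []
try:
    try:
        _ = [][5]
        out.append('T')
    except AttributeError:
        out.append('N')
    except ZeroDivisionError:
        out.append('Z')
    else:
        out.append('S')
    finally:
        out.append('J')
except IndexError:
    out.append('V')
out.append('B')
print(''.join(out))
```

Execution trace: 'J' (finally) → 'V' (outer except IndexError) → 'B' (after the try/except). Output: JVB

Answer: JVB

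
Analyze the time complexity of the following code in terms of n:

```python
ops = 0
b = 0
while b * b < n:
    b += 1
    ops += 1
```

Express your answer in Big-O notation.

Each loop level contributes: √n. Multiplying the contributions gives O(√n).

Answer: O(√n)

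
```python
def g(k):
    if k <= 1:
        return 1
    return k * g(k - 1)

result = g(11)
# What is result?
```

g(11) = 11 * 10 * 9 * 8 * 7 * 6 * 5 * 4 * 3 * 2 * 1 = 39916800

Answer: 39916800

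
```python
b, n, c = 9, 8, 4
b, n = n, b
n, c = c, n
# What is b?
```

Trace:
`b, n, c = 9, 8, 4` → b = 9; n = 8; c = 4
`b, n = n, b` → b = 8; n = 9
`n, c = c, n` → n = 4; c = 9
So b = 8

Answer: 8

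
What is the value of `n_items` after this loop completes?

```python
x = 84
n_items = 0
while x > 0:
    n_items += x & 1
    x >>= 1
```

Count set bits in 84 (binary: 0b1010100)
`n_items` takes the values: 0 → 1 → 2 → 3

Answer: 3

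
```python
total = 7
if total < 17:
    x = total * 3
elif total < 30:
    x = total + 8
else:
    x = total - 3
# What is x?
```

Trace:
`total = 7` → total = 7
`if total < 17: ...` → total < 17 is True → x = 21
So x = 21

Answer: 21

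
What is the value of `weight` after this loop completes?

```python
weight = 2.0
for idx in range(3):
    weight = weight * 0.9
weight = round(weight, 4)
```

Exponential decay: 2.0 * 0.9^3
`weight` takes the values: 2.0 → 1.8 → 1.62 → 1.458

Answer: 1.458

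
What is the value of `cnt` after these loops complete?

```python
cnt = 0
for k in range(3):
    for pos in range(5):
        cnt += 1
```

3 * 5 = 15
`cnt` takes the values: 0 → 1 → 2 → 3 → 4 → 5 → 6 → 7 → 8 → 9 → 10 → 11 → 12 → 13 → 14 → 15

Answer: 15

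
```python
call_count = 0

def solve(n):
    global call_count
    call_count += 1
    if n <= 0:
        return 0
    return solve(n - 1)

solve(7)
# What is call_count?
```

Linear recursion stepping by 1: 8 calls from n=7 down to ≤0.

Answer: 8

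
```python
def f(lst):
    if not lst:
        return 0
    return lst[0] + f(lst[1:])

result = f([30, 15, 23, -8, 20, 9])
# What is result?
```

30 + 15 + 23 + (-8) + 20 + 9 + 0 = 89

Answer: 89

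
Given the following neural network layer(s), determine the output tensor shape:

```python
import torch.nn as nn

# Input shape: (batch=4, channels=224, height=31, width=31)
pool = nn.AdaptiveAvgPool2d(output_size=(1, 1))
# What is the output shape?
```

Input: (4, 224, 31, 31) -> Output: (4, 224, 1, 1)

Answer: (4, 224, 1, 1)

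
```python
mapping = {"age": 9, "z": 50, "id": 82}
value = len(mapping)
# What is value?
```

Trace:
`mapping = {"age": 9, "z": 50, "id": 82}` → mapping = {'age': 9, 'z': 50, 'id': 82}
`value = len(mapping)` → value = 3
So value = 3

Answer: 3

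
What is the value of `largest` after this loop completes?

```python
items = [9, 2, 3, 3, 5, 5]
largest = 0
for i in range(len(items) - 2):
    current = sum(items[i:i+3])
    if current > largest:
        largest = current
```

Max sum of 3-element window in [9, 2, 3, 3, 5, 5]
`largest` takes the values: 0 → 14

Answer: 14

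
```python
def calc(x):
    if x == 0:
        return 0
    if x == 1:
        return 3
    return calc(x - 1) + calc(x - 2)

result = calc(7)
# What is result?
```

Build up from base cases: calc(0)=0, calc(1)=3, calc(2)=3, calc(3)=6, calc(4)=9, calc(5)=15, calc(6)=24, ..., calc(7)=39

Answer: 39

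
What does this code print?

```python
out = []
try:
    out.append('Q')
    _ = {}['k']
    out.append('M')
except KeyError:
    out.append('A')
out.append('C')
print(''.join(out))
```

Execution trace: 'Q' (try body) → 'A' (except KeyError) → 'C' (after the try/except). Output: QAC

Answer: QAC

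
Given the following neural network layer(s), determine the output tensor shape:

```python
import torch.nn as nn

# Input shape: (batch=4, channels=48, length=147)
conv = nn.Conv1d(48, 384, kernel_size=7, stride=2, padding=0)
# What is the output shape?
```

Input: (4, 48, 147) -> Output: (4, 384, 71)

Answer: (4, 384, 71)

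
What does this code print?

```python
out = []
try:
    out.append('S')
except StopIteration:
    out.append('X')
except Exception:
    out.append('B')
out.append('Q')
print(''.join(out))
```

Execution trace: 'S' (try body, no exception) → 'Q' (after the try/except). Output: SQ

Answer: SQ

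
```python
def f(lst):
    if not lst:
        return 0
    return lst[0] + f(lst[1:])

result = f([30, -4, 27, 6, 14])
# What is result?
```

30 + (-4) + 27 + 6 + 14 + 0 = 73

Answer: 73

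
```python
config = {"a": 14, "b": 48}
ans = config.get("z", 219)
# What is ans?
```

Trace:
`config = {"a": 14, "b": 48}` → config = {'a': 14, 'b': 48}
`ans = config.get("z", 219)` → ans = 219
So ans = 219

Answer: 219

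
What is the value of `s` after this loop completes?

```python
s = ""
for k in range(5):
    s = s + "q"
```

Repeat 'q' 5 times
`s` takes the values: "" → "q" → "qq" → "qqq" → "qqqq" → "qqqqq"

Answer: "qqqqq"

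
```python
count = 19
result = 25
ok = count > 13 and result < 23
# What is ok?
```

Trace:
`count = 19` → count = 19
`result = 25` → result = 25
`ok = count > 13 and result < 23` → ok = False
So ok = False

Answer: False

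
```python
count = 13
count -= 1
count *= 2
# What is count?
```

Trace:
`count = 13` → count = 13
`count -= 1` → count = 12
`count *= 2` → count = 24
So count = 24

Answer: 24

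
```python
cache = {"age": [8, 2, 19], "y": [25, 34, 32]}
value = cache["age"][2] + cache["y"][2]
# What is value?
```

Trace:
`cache = {"age": [8, 2, 19], "y": [25, 34, 32]}` → cache = {'age': [8, 2, 19], 'y': [25, 34, 32]}
`value = cache["age"][2] + cache["y"][2]` → value = 51
So value = 51

Answer: 51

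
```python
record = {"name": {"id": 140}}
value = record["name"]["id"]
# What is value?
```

Trace:
`record = {"name": {"id": 140}}` → record = {'name': {'id': 140}}
`value = record["name"]["id"]` → value = 140
So value = 140

Answer: 140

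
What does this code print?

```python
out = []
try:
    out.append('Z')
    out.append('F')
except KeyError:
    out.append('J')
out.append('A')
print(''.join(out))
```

Execution trace: 'Z' (try body) → 'F' (try body, no exception) → 'A' (after the try/except). Output: ZFA

Answer: ZFA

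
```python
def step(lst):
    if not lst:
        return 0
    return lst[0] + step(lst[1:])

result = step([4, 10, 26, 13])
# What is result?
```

4 + 10 + 26 + 13 + 0 = 53

Answer: 53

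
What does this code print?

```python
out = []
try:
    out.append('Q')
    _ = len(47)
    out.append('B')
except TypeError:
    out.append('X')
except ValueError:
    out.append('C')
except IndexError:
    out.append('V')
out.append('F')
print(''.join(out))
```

Execution trace: 'Q' (try body) → 'X' (except TypeError) → 'F' (after the try/except). Output: QXF

Answer: QXF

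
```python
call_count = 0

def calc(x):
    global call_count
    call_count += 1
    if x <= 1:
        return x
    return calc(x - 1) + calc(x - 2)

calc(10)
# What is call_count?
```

Calls(x) = 1 + Calls(x-1) + Calls(x-2); Calls(0)=Calls(1)=1. For x=10 this gives 177.

Answer: 177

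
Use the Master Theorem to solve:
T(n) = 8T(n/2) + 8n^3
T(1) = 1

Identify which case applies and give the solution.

a=8, b=2, f(n)=8n^3. log_2(8) = 3. Since c=3 = 3, Case 2 applies: T(n) = Θ(n^log_b(a) · log n) = O(n^3 log n).

Answer: O(n^3 log n) - Case 2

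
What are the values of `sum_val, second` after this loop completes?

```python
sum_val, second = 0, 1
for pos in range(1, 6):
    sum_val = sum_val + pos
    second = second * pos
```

Sum and factorial of 1 to 5
`sum_val, second` takes the values: (0, 1) → (1, 1) → (3, 1) → (3, 2) → (6, 2) → (6, 6) → (10, 6) → (10, 24) → (15, 24) → (15, 120)

Answer: 15, 120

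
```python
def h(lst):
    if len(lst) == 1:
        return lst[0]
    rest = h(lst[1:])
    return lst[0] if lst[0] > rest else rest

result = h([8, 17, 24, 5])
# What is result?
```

Recursive max over [8, 17, 24, 5] = 24

Answer: 24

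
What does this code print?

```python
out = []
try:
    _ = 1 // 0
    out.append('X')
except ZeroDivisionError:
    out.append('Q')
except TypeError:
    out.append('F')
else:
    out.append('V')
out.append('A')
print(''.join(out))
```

Execution trace: 'Q' (except ZeroDivisionError) → 'A' (after the try/except). Output: QA

Answer: QA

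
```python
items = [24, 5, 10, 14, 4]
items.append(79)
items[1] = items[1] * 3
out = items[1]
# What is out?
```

Trace:
`items = [24, 5, 10, 14, 4]` → items = [24, 5, 10, 14, 4]
`items.append(79)` → items = [24, 5, 10, 14, 4, 79]
`items[1] = items[1] * 3` → items = [24, 15, 10, 14, 4, 79]
`out = items[1]` → out = 15
So out = 15

Answer: 15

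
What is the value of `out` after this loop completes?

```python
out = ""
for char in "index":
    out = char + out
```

Reverse 'index'
`out` takes the values: "" → "i" → "ni" → "dni" → "edni" → "xedni"

Answer: "xedni"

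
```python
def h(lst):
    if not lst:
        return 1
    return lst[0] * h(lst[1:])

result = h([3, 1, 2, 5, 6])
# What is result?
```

Product over [3, 1, 2, 5, 6] = 3 * 1 * 2 * 5 * 6 = 180

Answer: 180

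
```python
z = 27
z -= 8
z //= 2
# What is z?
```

Trace:
`z = 27` → z = 27
`z -= 8` → z = 19
`z //= 2` → z = 9
So z = 9

Answer: 9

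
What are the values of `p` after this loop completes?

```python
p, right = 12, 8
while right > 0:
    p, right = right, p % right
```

GCD of 12 and 8
`p` takes the values: 12 → 8 → 4

Answer: 4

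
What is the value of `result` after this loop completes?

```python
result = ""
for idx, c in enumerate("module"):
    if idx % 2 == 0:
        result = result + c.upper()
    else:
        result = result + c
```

Uppercase even positions in 'module'
`result` takes the values: "" → "M" → "Mo" → "MoD" → "MoDu" → "MoDuL" → "MoDuLe"

Answer: "MoDuLe"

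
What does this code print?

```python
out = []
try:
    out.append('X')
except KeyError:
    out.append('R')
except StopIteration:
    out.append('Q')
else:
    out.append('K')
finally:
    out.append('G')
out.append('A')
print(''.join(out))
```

Execution trace: 'X' (try body, no exception) → 'K' (else) → 'G' (finally) → 'A' (after the try/except). Output: XKGA

Answer: XKGA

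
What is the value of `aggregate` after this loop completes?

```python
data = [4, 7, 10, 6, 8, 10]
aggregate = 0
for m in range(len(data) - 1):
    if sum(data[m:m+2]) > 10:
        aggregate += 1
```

Count windows with sum > 10
`aggregate` takes the values: 0 → 1 → 2 → 3 → 4 → 5

Answer: 5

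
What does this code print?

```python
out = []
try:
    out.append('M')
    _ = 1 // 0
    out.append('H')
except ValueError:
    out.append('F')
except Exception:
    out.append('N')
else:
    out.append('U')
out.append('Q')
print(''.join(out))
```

Execution trace: 'M' (try body) → 'N' (except Exception) → 'Q' (after the try/except). Output: MNQ

Answer: MNQ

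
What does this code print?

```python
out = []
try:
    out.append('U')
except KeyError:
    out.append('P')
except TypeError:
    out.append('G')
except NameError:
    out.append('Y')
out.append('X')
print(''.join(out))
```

Execution trace: 'U' (try body, no exception) → 'X' (after the try/except). Output: UX

Answer: UX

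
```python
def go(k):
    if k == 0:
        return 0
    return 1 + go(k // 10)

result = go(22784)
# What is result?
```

Count of digits of 22784: 5

Answer: 5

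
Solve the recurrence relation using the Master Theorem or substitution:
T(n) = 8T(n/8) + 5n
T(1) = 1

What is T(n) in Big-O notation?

By Master Theorem: a=8, b=8, f(n)=5n. Since log_8(8) = 1 and f(n) = Θ(n^1), Case 2 applies. T(n) = O(n log n).

Answer: O(n log n)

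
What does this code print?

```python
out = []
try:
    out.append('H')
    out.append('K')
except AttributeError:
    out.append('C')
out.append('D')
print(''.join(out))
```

Execution trace: 'H' (try body) → 'K' (try body, no exception) → 'D' (after the try/except). Output: HKD

Answer: HKD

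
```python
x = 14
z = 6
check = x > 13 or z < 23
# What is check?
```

Trace:
`x = 14` → x = 14
`z = 6` → z = 6
`check = x > 13 or z < 23` → check = True
So check = True

Answer: True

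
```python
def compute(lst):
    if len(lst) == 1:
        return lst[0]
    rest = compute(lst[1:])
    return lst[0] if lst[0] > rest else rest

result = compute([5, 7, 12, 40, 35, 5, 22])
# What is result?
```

Recursive max over [5, 7, 12, 40, 35, 5, 22] = 40

Answer: 40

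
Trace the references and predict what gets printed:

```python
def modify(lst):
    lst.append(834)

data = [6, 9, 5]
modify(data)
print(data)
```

Key concept: function modifies passed list.
Step by step:
`data = [6, 9, 5]` → data = [6, 9, 5]
`modify(data)` → data = [6, 9, 5, 834]
`print(data)` → prints [6, 9, 5, 834]

Answer: [6, 9, 5, 834]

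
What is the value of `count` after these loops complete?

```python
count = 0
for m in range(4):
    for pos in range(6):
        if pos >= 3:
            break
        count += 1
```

Inner breaks at 3, outer runs 4 times
`count` takes the values: 0 → 1 → 2 → 3 → 4 → 5 → 6 → 7 → 8 → 9 → 10 → 11 → 12

Answer: 12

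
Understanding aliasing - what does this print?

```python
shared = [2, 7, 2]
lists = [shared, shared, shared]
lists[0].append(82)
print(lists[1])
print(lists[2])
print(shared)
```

Key concept: list of same reference.
Step by step:
`shared = [2, 7, 2]` → shared = [2, 7, 2]
`lists = [shared, shared, shared]` → lists = [[2, 7, 2], [2, 7, 2], [2, 7, 2]]
`lists[0].append(82)` → shared = [2, 7, 2, 82]; lists = [[2, 7, 2, 82], [2, 7, 2, 82], [2, 7, 2, 82]]
`print(lists[1])` → prints [2, 7, 2, 82]
`print(lists[2])` → prints [2, 7, 2, 82]
`print(shared)` → prints [2, 7, 2, 82]

Answer:
[2, 7, 2, 82]
[2, 7, 2, 82]
[2, 7, 2, 82]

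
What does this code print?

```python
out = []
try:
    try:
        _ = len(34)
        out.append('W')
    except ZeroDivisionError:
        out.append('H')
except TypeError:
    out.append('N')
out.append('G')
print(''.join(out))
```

Execution trace: 'N' (outer except TypeError) → 'G' (after the try/except). Output: NG

Answer: NG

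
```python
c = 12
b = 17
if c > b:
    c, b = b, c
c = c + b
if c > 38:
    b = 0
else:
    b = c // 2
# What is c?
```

Trace:
`c = 12` → c = 12
`b = 17` → b = 17
`if c > b: ...` → c > b is False → no variable changes
`c = c + b` → c = 29
`if c > 38: ...` → c > 38 is False, take else branch → b = 14
So c = 29

Answer: 29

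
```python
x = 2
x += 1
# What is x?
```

Trace:
`x = 2` → x = 2
`x += 1` → x = 3
So x = 3

Answer: 3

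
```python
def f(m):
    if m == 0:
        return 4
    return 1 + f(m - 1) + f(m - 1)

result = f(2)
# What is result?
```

f(m) = 1 + 2·f(m-1), f(0)=4. Closed form: (4+1)·2^2 - 1 = 19.

Answer: 19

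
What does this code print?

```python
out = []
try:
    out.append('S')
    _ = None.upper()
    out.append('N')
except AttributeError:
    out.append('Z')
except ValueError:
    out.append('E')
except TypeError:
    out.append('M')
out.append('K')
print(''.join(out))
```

Execution trace: 'S' (try body) → 'Z' (except AttributeError) → 'K' (after the try/except). Output: SZK

Answer: SZK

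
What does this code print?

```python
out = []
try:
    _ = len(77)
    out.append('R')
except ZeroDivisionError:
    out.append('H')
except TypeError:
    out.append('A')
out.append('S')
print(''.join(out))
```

Execution trace: 'A' (except TypeError) → 'S' (after the try/except). Output: AS

Answer: AS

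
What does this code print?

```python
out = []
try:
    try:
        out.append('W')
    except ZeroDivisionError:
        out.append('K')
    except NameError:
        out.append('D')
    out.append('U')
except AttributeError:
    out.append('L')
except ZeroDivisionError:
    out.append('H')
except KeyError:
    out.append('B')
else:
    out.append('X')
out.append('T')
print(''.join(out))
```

Execution trace: 'W' (inner try body, no exception) → 'U' (try body, no exception) → 'X' (else) → 'T' (after the try/except). Output: WUXT

Answer: WUXT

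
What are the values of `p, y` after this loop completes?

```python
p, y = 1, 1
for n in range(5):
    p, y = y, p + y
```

Fibonacci: after 5 iterations
`p, y` takes the values: (1, 1) → (1, 2) → (2, 3) → (3, 5) → (5, 8) → (8, 13)

Answer: 8, 13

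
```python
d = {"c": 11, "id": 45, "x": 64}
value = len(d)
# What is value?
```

Trace:
`d = {"c": 11, "id": 45, "x": 64}` → d = {'c': 11, 'id': 45, 'x': 64}
`value = len(d)` → value = 3
So value = 3

Answer: 3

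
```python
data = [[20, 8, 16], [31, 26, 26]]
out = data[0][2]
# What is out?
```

Trace:
`data = [[20, 8, 16], [31, 26, 26]]` → data = [[20, 8, 16], [31, 26, 26]]
`out = data[0][2]` → out = 16
So out = 16

Answer: 16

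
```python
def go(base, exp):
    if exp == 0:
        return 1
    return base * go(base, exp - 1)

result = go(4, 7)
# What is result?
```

go(4, 7) = 4 * 4 * 4 * 4 * 4 * 4 * 4 = 16384

Answer: 16384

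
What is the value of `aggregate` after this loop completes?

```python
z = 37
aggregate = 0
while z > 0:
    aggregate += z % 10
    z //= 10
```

Sum digits of 37
`aggregate` takes the values: 0 → 7 → 10

Answer: 10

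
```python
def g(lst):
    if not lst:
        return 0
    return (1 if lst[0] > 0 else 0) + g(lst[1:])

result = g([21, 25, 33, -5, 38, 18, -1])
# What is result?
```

Count of positive elements in [21, 25, 33, -5, 38, 18, -1] = 5

Answer: 5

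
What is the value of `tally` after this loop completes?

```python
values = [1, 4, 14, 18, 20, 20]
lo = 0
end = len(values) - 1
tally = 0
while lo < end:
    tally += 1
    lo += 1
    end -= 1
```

Iterations until pointers meet (list length 6)
`tally` takes the values: 0 → 1 → 2 → 3

Answer: 3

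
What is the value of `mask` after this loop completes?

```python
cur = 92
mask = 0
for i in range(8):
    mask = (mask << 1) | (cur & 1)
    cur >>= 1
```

Reverse lowest 8 bits of 92
`mask` takes the values: 0 → 1 → 3 → 7 → 14 → 29 → 58

Answer: 58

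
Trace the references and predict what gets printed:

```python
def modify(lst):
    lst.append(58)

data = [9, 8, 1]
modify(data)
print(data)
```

Key concept: function modifies passed list.
Step by step:
`data = [9, 8, 1]` → data = [9, 8, 1]
`modify(data)` → data = [9, 8, 1, 58]
`print(data)` → prints [9, 8, 1, 58]

Answer: [9, 8, 1, 58]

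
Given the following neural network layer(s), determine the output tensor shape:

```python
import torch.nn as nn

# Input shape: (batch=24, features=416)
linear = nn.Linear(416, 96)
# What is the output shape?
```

Input: (24, 416) -> Output: (24, 96)

Answer: (24, 96)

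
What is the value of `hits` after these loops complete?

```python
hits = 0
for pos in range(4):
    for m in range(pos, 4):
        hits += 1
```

Upper triangle: 4 + 3 + ... + 1
`hits` takes the values: 0 → 1 → 2 → 3 → 4 → 5 → 6 → 7 → 8 → 9 → 10

Answer: 10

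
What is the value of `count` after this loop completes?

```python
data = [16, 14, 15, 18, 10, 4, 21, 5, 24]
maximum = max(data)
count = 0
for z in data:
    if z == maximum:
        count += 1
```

Count of max value 24 in [16, 14, 15, 18, 10, 4, 21, 5, 24]
`count` takes the values: 0 → 1

Answer: 1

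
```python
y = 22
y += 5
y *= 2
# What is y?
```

Trace:
`y = 22` → y = 22
`y += 5` → y = 27
`y *= 2` → y = 54
So y = 54

Answer: 54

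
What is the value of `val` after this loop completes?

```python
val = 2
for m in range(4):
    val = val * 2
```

Multiply by 2, 4 times: 2 * 2^4 = 32
`val` takes the values: 2 → 4 → 8 → 16 → 32

Answer: 32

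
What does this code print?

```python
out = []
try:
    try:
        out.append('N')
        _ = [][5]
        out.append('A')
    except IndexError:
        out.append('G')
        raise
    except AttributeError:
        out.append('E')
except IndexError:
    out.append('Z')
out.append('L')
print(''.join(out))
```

Execution trace: 'N' (inner try body) → 'G' (inner except IndexError) → 'Z' (outer except IndexError) → 'L' (after the try/except). Output: NGZL

Answer: NGZL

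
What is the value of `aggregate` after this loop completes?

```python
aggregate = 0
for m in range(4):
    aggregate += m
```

Sum of 0 to 3 = 6
`aggregate` takes the values: 0 → 1 → 3 → 6

Answer: 6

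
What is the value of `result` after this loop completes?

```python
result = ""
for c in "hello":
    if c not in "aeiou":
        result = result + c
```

Remove vowels from 'hello'
`result` takes the values: "" → "h" → "hl" → "hll"

Answer: "hll"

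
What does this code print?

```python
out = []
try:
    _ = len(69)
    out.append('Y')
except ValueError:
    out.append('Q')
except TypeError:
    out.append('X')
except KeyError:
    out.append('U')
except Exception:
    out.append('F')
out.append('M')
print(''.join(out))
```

Execution trace: 'X' (except TypeError) → 'M' (after the try/except). Output: XM

Answer: XM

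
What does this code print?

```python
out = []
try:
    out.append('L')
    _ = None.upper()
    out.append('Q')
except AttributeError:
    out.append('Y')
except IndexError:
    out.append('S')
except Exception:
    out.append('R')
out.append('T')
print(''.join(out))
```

Execution trace: 'L' (try body) → 'Y' (except AttributeError) → 'T' (after the try/except). Output: LYT

Answer: LYT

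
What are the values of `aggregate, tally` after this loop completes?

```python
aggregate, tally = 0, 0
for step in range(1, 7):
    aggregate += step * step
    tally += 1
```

Sum of squares and count
`aggregate, tally` takes the values: (0, 0) → (1, 0) → (1, 1) → (5, 1) → (5, 2) → (14, 2) → (14, 3) → (30, 3) → (30, 4) → (55, 4) → (55, 5) → (91, 5) → (91, 6)

Answer: 91, 6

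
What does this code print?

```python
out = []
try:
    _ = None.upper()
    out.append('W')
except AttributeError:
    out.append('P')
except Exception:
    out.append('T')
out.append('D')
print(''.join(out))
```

Execution trace: 'P' (except AttributeError) → 'D' (after the try/except). Output: PD

Answer: PD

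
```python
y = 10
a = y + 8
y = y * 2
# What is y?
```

Trace:
`y = 10` → y = 10
`a = y + 8` → a = 18
`y = y * 2` → y = 20
So y = 20

Answer: 20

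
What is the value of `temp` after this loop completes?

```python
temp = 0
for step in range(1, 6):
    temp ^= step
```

XOR of 1 to 5
`temp` takes the values: 0 → 1 → 3 → 0 → 4 → 1

Answer: 1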